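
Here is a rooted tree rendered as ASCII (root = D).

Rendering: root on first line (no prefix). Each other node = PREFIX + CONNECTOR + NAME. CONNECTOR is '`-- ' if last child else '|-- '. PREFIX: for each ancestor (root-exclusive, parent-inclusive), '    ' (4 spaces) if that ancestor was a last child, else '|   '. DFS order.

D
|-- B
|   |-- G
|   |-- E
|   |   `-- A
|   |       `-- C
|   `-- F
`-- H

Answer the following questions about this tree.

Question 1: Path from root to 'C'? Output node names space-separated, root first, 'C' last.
Answer: D B E A C

Derivation:
Walk down from root: D -> B -> E -> A -> C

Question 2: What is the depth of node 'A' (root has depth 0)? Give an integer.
Answer: 3

Derivation:
Path from root to A: D -> B -> E -> A
Depth = number of edges = 3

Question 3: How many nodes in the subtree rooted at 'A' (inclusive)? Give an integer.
Answer: 2

Derivation:
Subtree rooted at A contains: A, C
Count = 2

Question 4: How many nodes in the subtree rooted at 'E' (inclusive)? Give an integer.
Answer: 3

Derivation:
Subtree rooted at E contains: A, C, E
Count = 3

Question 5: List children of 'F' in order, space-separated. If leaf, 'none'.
Node F's children (from adjacency): (leaf)

Answer: none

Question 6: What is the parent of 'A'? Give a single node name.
Scan adjacency: A appears as child of E

Answer: E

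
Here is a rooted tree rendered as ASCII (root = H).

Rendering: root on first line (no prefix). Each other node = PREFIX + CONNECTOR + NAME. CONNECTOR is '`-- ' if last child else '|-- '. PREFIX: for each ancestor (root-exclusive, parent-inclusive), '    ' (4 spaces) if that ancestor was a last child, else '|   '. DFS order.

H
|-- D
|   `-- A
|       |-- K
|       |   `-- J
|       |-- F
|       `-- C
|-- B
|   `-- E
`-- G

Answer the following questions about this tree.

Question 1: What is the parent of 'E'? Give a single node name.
Answer: B

Derivation:
Scan adjacency: E appears as child of B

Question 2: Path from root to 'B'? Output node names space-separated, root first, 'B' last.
Answer: H B

Derivation:
Walk down from root: H -> B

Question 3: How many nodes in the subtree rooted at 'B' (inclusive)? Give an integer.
Subtree rooted at B contains: B, E
Count = 2

Answer: 2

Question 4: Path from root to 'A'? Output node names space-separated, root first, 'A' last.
Walk down from root: H -> D -> A

Answer: H D A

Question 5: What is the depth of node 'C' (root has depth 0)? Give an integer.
Path from root to C: H -> D -> A -> C
Depth = number of edges = 3

Answer: 3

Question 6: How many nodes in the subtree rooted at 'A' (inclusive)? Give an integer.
Answer: 5

Derivation:
Subtree rooted at A contains: A, C, F, J, K
Count = 5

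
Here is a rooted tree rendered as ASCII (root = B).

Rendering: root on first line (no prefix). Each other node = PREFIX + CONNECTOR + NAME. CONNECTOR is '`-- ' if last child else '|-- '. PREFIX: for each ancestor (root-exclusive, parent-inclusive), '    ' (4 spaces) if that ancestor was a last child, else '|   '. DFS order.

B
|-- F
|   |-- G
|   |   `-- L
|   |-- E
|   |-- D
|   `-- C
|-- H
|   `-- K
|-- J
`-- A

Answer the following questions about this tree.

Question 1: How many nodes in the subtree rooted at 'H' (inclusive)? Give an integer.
Subtree rooted at H contains: H, K
Count = 2

Answer: 2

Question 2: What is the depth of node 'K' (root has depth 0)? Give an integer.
Answer: 2

Derivation:
Path from root to K: B -> H -> K
Depth = number of edges = 2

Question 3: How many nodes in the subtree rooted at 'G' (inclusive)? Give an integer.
Subtree rooted at G contains: G, L
Count = 2

Answer: 2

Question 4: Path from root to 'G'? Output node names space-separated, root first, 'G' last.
Answer: B F G

Derivation:
Walk down from root: B -> F -> G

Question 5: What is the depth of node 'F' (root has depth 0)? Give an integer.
Answer: 1

Derivation:
Path from root to F: B -> F
Depth = number of edges = 1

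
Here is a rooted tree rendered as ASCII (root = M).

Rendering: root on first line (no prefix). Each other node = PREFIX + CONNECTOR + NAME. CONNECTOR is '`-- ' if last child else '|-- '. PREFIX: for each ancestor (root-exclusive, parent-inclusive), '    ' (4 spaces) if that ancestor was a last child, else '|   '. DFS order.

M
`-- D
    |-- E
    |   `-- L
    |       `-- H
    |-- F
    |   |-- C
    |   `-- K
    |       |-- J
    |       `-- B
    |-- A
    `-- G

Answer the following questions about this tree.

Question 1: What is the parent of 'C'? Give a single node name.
Scan adjacency: C appears as child of F

Answer: F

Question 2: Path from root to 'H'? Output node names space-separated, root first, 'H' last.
Answer: M D E L H

Derivation:
Walk down from root: M -> D -> E -> L -> H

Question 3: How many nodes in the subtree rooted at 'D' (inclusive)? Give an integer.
Answer: 11

Derivation:
Subtree rooted at D contains: A, B, C, D, E, F, G, H, J, K, L
Count = 11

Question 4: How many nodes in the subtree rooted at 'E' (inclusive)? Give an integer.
Answer: 3

Derivation:
Subtree rooted at E contains: E, H, L
Count = 3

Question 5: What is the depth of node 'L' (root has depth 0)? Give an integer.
Answer: 3

Derivation:
Path from root to L: M -> D -> E -> L
Depth = number of edges = 3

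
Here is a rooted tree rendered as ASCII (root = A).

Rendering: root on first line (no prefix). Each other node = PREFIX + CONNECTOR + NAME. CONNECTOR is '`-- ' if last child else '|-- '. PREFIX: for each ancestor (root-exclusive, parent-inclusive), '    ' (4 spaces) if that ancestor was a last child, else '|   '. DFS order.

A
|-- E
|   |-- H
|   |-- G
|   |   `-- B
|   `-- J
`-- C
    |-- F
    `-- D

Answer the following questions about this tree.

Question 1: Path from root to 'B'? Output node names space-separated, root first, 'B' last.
Walk down from root: A -> E -> G -> B

Answer: A E G B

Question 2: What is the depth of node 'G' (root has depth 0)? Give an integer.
Answer: 2

Derivation:
Path from root to G: A -> E -> G
Depth = number of edges = 2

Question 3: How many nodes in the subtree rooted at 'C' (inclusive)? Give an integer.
Subtree rooted at C contains: C, D, F
Count = 3

Answer: 3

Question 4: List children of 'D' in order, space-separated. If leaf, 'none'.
Node D's children (from adjacency): (leaf)

Answer: none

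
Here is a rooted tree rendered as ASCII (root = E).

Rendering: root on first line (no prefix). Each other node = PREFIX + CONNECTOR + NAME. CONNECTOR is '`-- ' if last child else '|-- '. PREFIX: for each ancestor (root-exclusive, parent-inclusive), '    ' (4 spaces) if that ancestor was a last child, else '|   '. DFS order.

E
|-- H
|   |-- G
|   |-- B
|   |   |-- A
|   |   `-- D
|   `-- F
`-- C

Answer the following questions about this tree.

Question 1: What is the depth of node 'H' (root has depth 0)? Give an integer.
Answer: 1

Derivation:
Path from root to H: E -> H
Depth = number of edges = 1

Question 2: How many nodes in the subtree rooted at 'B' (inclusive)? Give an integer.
Subtree rooted at B contains: A, B, D
Count = 3

Answer: 3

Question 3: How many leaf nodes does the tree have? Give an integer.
Leaves (nodes with no children): A, C, D, F, G

Answer: 5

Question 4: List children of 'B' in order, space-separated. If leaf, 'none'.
Node B's children (from adjacency): A, D

Answer: A D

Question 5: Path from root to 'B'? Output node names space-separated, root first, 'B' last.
Walk down from root: E -> H -> B

Answer: E H B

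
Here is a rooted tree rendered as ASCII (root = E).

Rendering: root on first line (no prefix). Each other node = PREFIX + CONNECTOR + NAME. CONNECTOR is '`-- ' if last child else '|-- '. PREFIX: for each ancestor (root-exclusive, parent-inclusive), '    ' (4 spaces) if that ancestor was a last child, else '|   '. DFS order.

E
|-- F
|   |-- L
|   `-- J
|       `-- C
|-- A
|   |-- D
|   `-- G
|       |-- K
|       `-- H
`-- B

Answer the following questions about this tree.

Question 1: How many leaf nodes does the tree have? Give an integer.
Answer: 6

Derivation:
Leaves (nodes with no children): B, C, D, H, K, L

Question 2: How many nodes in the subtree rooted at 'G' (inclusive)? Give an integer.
Subtree rooted at G contains: G, H, K
Count = 3

Answer: 3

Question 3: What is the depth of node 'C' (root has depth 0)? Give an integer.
Path from root to C: E -> F -> J -> C
Depth = number of edges = 3

Answer: 3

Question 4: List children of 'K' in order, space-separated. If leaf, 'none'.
Answer: none

Derivation:
Node K's children (from adjacency): (leaf)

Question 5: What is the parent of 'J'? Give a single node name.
Answer: F

Derivation:
Scan adjacency: J appears as child of F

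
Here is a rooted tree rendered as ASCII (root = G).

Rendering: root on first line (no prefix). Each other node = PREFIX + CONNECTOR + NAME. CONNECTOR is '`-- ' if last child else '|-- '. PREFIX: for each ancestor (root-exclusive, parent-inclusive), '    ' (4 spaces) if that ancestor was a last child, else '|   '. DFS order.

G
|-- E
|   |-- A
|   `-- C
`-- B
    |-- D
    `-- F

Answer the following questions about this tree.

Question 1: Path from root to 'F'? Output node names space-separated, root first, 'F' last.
Answer: G B F

Derivation:
Walk down from root: G -> B -> F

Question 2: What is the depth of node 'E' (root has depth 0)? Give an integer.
Answer: 1

Derivation:
Path from root to E: G -> E
Depth = number of edges = 1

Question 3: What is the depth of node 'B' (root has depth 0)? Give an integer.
Path from root to B: G -> B
Depth = number of edges = 1

Answer: 1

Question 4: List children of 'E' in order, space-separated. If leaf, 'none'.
Node E's children (from adjacency): A, C

Answer: A C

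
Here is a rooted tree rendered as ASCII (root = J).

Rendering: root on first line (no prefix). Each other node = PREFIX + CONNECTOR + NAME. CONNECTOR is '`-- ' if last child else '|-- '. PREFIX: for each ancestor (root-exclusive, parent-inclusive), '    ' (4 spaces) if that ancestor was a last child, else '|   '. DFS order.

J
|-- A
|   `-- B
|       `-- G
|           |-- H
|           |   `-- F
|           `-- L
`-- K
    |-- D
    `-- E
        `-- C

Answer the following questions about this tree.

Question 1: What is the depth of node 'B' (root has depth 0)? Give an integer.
Answer: 2

Derivation:
Path from root to B: J -> A -> B
Depth = number of edges = 2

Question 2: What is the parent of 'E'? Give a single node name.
Scan adjacency: E appears as child of K

Answer: K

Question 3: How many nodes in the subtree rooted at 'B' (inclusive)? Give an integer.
Subtree rooted at B contains: B, F, G, H, L
Count = 5

Answer: 5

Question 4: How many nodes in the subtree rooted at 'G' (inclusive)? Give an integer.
Answer: 4

Derivation:
Subtree rooted at G contains: F, G, H, L
Count = 4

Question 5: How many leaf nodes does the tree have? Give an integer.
Leaves (nodes with no children): C, D, F, L

Answer: 4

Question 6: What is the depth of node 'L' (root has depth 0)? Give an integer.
Answer: 4

Derivation:
Path from root to L: J -> A -> B -> G -> L
Depth = number of edges = 4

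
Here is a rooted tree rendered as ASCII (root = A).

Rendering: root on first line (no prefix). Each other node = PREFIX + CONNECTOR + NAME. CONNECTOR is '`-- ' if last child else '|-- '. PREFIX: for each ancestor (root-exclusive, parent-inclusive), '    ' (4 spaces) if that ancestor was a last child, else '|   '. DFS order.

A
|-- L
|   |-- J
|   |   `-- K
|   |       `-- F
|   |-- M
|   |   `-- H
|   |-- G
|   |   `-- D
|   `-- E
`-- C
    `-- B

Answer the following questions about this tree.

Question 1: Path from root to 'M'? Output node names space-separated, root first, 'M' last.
Answer: A L M

Derivation:
Walk down from root: A -> L -> M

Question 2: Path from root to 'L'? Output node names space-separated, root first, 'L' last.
Answer: A L

Derivation:
Walk down from root: A -> L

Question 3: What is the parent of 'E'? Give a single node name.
Scan adjacency: E appears as child of L

Answer: L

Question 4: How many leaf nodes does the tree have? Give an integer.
Answer: 5

Derivation:
Leaves (nodes with no children): B, D, E, F, H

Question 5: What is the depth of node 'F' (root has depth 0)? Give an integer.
Answer: 4

Derivation:
Path from root to F: A -> L -> J -> K -> F
Depth = number of edges = 4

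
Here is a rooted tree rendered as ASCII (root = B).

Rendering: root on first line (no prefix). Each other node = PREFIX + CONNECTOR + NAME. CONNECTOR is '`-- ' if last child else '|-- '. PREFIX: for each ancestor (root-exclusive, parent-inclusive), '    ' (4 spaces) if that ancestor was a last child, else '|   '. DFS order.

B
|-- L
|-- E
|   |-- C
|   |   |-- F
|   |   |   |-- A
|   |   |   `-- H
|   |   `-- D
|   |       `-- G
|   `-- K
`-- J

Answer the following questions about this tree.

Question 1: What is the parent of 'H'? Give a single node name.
Scan adjacency: H appears as child of F

Answer: F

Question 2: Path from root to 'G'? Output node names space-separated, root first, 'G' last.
Answer: B E C D G

Derivation:
Walk down from root: B -> E -> C -> D -> G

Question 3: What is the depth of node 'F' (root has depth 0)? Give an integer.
Path from root to F: B -> E -> C -> F
Depth = number of edges = 3

Answer: 3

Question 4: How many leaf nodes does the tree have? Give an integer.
Leaves (nodes with no children): A, G, H, J, K, L

Answer: 6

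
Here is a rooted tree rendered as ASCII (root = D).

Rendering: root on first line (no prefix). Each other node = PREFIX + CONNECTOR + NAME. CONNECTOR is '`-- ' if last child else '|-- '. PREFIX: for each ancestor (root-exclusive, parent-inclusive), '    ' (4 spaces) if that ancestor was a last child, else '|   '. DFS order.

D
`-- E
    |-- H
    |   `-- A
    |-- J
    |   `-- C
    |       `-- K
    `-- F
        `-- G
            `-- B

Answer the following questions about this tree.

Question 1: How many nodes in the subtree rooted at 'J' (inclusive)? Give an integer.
Answer: 3

Derivation:
Subtree rooted at J contains: C, J, K
Count = 3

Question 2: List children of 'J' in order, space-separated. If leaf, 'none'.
Node J's children (from adjacency): C

Answer: C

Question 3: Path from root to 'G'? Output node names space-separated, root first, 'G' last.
Answer: D E F G

Derivation:
Walk down from root: D -> E -> F -> G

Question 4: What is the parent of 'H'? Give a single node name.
Scan adjacency: H appears as child of E

Answer: E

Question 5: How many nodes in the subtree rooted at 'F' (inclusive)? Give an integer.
Answer: 3

Derivation:
Subtree rooted at F contains: B, F, G
Count = 3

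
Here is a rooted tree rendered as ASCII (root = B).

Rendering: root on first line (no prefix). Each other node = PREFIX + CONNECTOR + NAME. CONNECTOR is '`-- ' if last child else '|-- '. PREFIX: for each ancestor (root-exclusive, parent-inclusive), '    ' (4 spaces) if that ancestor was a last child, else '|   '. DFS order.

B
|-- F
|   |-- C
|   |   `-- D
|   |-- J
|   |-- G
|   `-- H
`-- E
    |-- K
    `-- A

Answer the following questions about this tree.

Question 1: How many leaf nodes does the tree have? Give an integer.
Answer: 6

Derivation:
Leaves (nodes with no children): A, D, G, H, J, K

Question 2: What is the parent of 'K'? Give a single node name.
Scan adjacency: K appears as child of E

Answer: E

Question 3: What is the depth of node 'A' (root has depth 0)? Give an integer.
Answer: 2

Derivation:
Path from root to A: B -> E -> A
Depth = number of edges = 2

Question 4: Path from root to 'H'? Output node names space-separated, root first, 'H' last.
Walk down from root: B -> F -> H

Answer: B F H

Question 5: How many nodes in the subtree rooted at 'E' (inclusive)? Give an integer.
Subtree rooted at E contains: A, E, K
Count = 3

Answer: 3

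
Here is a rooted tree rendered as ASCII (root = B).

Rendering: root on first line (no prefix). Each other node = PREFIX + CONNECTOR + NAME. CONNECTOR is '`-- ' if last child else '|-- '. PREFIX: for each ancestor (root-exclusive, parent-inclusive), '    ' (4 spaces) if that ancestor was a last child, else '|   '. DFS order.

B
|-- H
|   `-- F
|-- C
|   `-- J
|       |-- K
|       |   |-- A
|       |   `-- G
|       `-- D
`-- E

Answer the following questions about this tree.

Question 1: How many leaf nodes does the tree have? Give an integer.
Answer: 5

Derivation:
Leaves (nodes with no children): A, D, E, F, G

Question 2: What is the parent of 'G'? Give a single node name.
Scan adjacency: G appears as child of K

Answer: K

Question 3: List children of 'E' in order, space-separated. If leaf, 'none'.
Answer: none

Derivation:
Node E's children (from adjacency): (leaf)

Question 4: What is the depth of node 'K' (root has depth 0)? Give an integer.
Path from root to K: B -> C -> J -> K
Depth = number of edges = 3

Answer: 3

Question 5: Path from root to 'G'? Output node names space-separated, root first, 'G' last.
Answer: B C J K G

Derivation:
Walk down from root: B -> C -> J -> K -> G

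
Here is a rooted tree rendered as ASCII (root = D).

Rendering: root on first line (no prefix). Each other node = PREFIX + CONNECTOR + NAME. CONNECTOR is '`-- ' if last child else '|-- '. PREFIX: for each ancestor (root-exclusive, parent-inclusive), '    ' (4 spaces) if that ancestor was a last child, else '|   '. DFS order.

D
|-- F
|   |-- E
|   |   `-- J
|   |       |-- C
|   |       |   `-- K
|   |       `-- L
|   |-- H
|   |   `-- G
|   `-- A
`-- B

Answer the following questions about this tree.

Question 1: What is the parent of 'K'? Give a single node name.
Scan adjacency: K appears as child of C

Answer: C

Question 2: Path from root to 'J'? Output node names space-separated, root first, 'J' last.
Walk down from root: D -> F -> E -> J

Answer: D F E J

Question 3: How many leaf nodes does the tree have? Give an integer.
Answer: 5

Derivation:
Leaves (nodes with no children): A, B, G, K, L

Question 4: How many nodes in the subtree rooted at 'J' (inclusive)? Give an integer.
Subtree rooted at J contains: C, J, K, L
Count = 4

Answer: 4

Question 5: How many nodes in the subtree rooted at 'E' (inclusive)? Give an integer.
Answer: 5

Derivation:
Subtree rooted at E contains: C, E, J, K, L
Count = 5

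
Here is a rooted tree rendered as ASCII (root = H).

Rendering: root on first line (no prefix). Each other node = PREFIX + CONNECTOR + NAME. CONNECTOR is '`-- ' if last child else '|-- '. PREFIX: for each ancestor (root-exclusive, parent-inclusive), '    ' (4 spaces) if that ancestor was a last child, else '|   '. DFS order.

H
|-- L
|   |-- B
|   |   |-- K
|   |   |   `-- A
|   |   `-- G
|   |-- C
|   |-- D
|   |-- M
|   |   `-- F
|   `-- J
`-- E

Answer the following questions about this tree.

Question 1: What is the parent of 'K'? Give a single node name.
Answer: B

Derivation:
Scan adjacency: K appears as child of B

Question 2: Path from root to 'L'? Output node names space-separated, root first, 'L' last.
Walk down from root: H -> L

Answer: H L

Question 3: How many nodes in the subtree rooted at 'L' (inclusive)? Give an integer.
Answer: 10

Derivation:
Subtree rooted at L contains: A, B, C, D, F, G, J, K, L, M
Count = 10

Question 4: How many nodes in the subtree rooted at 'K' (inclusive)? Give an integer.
Answer: 2

Derivation:
Subtree rooted at K contains: A, K
Count = 2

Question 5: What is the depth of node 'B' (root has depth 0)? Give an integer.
Answer: 2

Derivation:
Path from root to B: H -> L -> B
Depth = number of edges = 2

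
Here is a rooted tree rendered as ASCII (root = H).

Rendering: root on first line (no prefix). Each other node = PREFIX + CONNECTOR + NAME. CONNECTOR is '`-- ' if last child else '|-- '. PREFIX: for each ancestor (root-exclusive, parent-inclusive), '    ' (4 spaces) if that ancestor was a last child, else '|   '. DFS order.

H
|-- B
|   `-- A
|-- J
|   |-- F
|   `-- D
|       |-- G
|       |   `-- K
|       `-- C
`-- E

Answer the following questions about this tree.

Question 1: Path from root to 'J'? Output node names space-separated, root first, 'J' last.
Walk down from root: H -> J

Answer: H J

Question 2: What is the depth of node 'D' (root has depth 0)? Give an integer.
Answer: 2

Derivation:
Path from root to D: H -> J -> D
Depth = number of edges = 2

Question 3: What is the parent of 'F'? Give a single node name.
Scan adjacency: F appears as child of J

Answer: J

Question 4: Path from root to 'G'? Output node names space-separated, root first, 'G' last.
Answer: H J D G

Derivation:
Walk down from root: H -> J -> D -> G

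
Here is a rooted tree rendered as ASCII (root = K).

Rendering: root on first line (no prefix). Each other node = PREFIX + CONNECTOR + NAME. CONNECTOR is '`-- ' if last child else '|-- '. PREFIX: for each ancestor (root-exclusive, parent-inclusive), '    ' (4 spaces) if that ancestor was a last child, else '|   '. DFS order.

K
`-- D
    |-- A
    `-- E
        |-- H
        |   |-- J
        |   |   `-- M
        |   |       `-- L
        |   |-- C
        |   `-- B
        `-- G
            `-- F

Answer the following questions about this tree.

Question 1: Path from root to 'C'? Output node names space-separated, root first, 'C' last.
Walk down from root: K -> D -> E -> H -> C

Answer: K D E H C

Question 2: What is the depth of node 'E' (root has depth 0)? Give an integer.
Path from root to E: K -> D -> E
Depth = number of edges = 2

Answer: 2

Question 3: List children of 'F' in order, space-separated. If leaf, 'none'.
Node F's children (from adjacency): (leaf)

Answer: none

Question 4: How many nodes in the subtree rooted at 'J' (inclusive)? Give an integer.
Answer: 3

Derivation:
Subtree rooted at J contains: J, L, M
Count = 3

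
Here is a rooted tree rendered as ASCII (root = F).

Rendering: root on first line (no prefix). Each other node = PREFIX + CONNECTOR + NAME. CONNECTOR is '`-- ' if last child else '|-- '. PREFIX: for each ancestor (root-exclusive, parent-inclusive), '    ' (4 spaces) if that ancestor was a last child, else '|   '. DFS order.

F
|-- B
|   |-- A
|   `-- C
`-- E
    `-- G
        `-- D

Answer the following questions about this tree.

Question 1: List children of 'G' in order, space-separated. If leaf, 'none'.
Answer: D

Derivation:
Node G's children (from adjacency): D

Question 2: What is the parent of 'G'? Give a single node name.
Scan adjacency: G appears as child of E

Answer: E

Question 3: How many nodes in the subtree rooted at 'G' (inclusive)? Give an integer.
Subtree rooted at G contains: D, G
Count = 2

Answer: 2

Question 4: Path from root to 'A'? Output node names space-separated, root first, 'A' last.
Walk down from root: F -> B -> A

Answer: F B A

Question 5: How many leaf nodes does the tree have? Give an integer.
Answer: 3

Derivation:
Leaves (nodes with no children): A, C, D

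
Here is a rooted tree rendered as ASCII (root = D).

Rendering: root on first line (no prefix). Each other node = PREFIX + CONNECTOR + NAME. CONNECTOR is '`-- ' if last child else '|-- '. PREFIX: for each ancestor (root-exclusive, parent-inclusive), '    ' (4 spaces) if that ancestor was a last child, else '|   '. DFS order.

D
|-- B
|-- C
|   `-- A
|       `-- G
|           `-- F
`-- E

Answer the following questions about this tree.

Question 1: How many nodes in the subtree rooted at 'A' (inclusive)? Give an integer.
Subtree rooted at A contains: A, F, G
Count = 3

Answer: 3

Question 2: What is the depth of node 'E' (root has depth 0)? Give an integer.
Path from root to E: D -> E
Depth = number of edges = 1

Answer: 1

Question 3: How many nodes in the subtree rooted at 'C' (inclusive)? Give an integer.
Subtree rooted at C contains: A, C, F, G
Count = 4

Answer: 4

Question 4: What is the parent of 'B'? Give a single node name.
Scan adjacency: B appears as child of D

Answer: D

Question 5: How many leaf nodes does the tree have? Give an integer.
Leaves (nodes with no children): B, E, F

Answer: 3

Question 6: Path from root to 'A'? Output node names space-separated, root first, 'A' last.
Answer: D C A

Derivation:
Walk down from root: D -> C -> A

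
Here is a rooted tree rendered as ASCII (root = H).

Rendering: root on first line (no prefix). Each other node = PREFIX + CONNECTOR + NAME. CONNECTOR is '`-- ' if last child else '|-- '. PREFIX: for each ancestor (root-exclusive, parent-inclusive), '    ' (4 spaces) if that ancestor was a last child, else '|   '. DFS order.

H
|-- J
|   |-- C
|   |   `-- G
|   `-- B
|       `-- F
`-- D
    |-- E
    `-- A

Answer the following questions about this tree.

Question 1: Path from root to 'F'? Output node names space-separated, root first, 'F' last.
Answer: H J B F

Derivation:
Walk down from root: H -> J -> B -> F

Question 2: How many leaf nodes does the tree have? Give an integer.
Leaves (nodes with no children): A, E, F, G

Answer: 4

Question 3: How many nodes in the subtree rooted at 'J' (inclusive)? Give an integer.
Subtree rooted at J contains: B, C, F, G, J
Count = 5

Answer: 5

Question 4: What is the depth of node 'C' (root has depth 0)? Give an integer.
Path from root to C: H -> J -> C
Depth = number of edges = 2

Answer: 2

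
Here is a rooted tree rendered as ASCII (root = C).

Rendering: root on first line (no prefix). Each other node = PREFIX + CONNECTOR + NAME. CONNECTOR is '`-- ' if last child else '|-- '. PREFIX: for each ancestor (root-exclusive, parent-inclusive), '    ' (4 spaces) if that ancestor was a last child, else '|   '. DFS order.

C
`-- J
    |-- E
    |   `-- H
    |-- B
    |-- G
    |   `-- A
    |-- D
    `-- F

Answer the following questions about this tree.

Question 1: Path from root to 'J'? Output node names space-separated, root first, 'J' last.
Answer: C J

Derivation:
Walk down from root: C -> J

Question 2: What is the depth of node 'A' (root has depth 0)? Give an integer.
Answer: 3

Derivation:
Path from root to A: C -> J -> G -> A
Depth = number of edges = 3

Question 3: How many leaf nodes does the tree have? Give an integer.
Answer: 5

Derivation:
Leaves (nodes with no children): A, B, D, F, H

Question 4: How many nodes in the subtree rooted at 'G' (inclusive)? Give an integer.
Subtree rooted at G contains: A, G
Count = 2

Answer: 2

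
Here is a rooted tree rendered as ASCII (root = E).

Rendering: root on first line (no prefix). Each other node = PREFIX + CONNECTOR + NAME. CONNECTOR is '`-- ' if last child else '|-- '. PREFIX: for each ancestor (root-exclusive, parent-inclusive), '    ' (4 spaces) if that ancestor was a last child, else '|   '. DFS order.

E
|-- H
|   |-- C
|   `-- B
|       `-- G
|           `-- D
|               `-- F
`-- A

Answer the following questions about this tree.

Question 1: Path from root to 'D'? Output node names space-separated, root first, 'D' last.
Walk down from root: E -> H -> B -> G -> D

Answer: E H B G D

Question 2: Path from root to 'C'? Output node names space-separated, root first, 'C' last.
Walk down from root: E -> H -> C

Answer: E H C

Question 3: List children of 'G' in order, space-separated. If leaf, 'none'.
Node G's children (from adjacency): D

Answer: D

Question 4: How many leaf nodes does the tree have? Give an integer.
Answer: 3

Derivation:
Leaves (nodes with no children): A, C, F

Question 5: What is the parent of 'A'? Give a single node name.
Scan adjacency: A appears as child of E

Answer: E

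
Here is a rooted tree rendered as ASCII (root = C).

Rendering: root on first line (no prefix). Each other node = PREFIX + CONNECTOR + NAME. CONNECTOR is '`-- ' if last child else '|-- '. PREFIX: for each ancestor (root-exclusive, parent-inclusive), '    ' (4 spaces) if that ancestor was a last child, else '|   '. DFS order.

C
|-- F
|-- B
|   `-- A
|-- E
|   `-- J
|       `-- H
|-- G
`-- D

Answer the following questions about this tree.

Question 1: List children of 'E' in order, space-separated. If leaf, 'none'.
Node E's children (from adjacency): J

Answer: J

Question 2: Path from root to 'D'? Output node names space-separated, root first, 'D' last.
Walk down from root: C -> D

Answer: C D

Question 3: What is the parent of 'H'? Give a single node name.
Answer: J

Derivation:
Scan adjacency: H appears as child of J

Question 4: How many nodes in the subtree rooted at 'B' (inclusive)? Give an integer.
Answer: 2

Derivation:
Subtree rooted at B contains: A, B
Count = 2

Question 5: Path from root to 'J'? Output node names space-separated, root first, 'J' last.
Walk down from root: C -> E -> J

Answer: C E J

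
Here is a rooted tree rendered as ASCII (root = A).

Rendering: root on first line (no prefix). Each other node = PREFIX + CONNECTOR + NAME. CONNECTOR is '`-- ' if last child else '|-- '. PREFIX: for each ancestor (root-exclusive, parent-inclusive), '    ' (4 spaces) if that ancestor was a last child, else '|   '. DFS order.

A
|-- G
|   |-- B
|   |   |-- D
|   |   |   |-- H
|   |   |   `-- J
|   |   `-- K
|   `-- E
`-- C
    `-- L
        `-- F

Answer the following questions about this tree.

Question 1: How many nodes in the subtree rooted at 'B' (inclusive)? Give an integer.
Answer: 5

Derivation:
Subtree rooted at B contains: B, D, H, J, K
Count = 5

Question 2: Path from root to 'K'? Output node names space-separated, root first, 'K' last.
Walk down from root: A -> G -> B -> K

Answer: A G B K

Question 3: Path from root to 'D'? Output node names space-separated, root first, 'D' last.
Walk down from root: A -> G -> B -> D

Answer: A G B D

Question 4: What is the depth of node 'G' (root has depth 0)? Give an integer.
Answer: 1

Derivation:
Path from root to G: A -> G
Depth = number of edges = 1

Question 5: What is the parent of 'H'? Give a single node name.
Answer: D

Derivation:
Scan adjacency: H appears as child of D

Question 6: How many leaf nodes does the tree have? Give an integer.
Leaves (nodes with no children): E, F, H, J, K

Answer: 5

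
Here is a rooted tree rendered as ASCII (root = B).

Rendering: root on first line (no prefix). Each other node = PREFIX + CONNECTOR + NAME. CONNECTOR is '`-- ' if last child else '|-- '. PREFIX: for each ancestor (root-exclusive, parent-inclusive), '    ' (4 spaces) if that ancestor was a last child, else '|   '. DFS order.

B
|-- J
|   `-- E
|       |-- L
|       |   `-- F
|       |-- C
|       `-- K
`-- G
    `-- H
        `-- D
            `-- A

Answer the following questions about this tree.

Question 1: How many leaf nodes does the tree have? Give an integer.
Answer: 4

Derivation:
Leaves (nodes with no children): A, C, F, K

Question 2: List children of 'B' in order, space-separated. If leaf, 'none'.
Node B's children (from adjacency): J, G

Answer: J G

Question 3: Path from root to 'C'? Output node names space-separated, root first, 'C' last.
Walk down from root: B -> J -> E -> C

Answer: B J E C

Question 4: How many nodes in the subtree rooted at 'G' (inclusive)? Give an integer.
Answer: 4

Derivation:
Subtree rooted at G contains: A, D, G, H
Count = 4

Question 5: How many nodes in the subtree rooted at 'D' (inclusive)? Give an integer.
Subtree rooted at D contains: A, D
Count = 2

Answer: 2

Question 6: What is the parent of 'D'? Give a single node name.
Scan adjacency: D appears as child of H

Answer: H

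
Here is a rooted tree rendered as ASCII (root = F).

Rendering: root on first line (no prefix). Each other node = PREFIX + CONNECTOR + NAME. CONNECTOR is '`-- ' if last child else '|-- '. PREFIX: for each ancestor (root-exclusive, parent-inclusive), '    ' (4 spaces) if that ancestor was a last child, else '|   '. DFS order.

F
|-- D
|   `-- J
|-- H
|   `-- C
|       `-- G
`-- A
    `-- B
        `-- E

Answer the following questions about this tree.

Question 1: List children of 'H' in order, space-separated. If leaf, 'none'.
Node H's children (from adjacency): C

Answer: C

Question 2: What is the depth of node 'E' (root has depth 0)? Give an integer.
Answer: 3

Derivation:
Path from root to E: F -> A -> B -> E
Depth = number of edges = 3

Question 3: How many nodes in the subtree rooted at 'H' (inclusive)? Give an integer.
Subtree rooted at H contains: C, G, H
Count = 3

Answer: 3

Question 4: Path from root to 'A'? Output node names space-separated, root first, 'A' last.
Answer: F A

Derivation:
Walk down from root: F -> A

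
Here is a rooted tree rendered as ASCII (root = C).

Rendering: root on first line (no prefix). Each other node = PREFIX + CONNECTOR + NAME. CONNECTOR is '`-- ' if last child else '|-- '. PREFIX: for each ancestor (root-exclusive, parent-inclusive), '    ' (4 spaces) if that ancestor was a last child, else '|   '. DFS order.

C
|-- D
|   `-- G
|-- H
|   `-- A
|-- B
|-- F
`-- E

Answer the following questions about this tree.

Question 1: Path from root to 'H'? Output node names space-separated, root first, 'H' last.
Walk down from root: C -> H

Answer: C H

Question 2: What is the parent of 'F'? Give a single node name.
Scan adjacency: F appears as child of C

Answer: C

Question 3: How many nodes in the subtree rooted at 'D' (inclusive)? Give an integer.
Subtree rooted at D contains: D, G
Count = 2

Answer: 2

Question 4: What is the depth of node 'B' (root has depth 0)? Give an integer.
Answer: 1

Derivation:
Path from root to B: C -> B
Depth = number of edges = 1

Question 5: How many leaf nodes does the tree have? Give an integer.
Leaves (nodes with no children): A, B, E, F, G

Answer: 5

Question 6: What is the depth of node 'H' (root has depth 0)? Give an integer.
Path from root to H: C -> H
Depth = number of edges = 1

Answer: 1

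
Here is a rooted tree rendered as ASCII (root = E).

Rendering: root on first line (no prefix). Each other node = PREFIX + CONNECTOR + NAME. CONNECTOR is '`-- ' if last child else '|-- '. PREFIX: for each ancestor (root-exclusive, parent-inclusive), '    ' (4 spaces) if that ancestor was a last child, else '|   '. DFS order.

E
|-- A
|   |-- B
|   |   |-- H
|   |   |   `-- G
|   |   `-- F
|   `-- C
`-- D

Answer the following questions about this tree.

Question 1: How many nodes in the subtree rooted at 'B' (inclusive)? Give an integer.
Subtree rooted at B contains: B, F, G, H
Count = 4

Answer: 4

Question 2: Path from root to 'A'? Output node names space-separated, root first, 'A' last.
Walk down from root: E -> A

Answer: E A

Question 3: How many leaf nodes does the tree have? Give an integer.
Leaves (nodes with no children): C, D, F, G

Answer: 4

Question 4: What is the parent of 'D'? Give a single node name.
Scan adjacency: D appears as child of E

Answer: E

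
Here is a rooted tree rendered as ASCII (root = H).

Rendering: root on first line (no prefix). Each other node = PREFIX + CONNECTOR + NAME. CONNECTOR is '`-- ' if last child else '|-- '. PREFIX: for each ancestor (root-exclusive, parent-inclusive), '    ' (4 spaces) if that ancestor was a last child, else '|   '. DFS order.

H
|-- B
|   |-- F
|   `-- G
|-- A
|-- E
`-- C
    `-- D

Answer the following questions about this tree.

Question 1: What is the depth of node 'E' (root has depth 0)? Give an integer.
Path from root to E: H -> E
Depth = number of edges = 1

Answer: 1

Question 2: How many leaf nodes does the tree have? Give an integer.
Answer: 5

Derivation:
Leaves (nodes with no children): A, D, E, F, G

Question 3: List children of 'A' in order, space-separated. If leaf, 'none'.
Node A's children (from adjacency): (leaf)

Answer: none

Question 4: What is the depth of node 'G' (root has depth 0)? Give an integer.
Path from root to G: H -> B -> G
Depth = number of edges = 2

Answer: 2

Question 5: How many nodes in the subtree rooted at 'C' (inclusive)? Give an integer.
Answer: 2

Derivation:
Subtree rooted at C contains: C, D
Count = 2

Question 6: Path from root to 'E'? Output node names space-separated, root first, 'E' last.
Walk down from root: H -> E

Answer: H E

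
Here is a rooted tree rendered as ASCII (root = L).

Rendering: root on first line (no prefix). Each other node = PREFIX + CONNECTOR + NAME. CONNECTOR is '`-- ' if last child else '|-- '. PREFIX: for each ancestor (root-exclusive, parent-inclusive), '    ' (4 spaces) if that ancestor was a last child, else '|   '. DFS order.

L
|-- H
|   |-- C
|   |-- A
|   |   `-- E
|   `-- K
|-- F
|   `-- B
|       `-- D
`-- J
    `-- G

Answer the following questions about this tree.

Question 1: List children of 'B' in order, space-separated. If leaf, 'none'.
Answer: D

Derivation:
Node B's children (from adjacency): D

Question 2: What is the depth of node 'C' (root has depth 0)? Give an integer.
Answer: 2

Derivation:
Path from root to C: L -> H -> C
Depth = number of edges = 2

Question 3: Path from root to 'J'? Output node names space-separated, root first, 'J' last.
Walk down from root: L -> J

Answer: L J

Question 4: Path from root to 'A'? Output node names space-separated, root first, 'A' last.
Walk down from root: L -> H -> A

Answer: L H A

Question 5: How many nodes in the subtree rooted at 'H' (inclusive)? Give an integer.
Answer: 5

Derivation:
Subtree rooted at H contains: A, C, E, H, K
Count = 5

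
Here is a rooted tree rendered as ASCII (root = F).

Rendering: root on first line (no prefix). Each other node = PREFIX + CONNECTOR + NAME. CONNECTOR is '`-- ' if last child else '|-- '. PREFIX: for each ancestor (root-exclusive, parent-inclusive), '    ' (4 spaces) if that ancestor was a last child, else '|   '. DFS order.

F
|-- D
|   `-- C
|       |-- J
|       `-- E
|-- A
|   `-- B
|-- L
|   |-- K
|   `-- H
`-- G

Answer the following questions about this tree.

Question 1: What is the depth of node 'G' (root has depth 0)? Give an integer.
Path from root to G: F -> G
Depth = number of edges = 1

Answer: 1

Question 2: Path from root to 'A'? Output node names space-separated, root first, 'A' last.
Answer: F A

Derivation:
Walk down from root: F -> A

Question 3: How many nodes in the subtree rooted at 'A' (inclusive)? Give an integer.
Answer: 2

Derivation:
Subtree rooted at A contains: A, B
Count = 2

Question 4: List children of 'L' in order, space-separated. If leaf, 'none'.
Node L's children (from adjacency): K, H

Answer: K H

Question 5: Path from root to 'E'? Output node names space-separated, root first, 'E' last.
Answer: F D C E

Derivation:
Walk down from root: F -> D -> C -> E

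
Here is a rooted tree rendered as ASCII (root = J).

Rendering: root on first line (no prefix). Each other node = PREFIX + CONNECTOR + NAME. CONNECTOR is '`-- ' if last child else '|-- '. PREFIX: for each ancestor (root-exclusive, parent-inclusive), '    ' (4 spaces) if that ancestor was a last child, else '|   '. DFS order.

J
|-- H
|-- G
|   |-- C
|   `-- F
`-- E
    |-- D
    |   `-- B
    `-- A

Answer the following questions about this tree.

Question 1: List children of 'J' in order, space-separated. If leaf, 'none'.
Node J's children (from adjacency): H, G, E

Answer: H G E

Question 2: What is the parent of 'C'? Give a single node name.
Answer: G

Derivation:
Scan adjacency: C appears as child of G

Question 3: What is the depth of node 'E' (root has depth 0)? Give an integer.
Answer: 1

Derivation:
Path from root to E: J -> E
Depth = number of edges = 1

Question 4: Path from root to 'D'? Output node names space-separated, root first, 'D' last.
Answer: J E D

Derivation:
Walk down from root: J -> E -> D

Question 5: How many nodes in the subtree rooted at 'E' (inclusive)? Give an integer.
Answer: 4

Derivation:
Subtree rooted at E contains: A, B, D, E
Count = 4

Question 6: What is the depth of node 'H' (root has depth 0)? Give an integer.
Path from root to H: J -> H
Depth = number of edges = 1

Answer: 1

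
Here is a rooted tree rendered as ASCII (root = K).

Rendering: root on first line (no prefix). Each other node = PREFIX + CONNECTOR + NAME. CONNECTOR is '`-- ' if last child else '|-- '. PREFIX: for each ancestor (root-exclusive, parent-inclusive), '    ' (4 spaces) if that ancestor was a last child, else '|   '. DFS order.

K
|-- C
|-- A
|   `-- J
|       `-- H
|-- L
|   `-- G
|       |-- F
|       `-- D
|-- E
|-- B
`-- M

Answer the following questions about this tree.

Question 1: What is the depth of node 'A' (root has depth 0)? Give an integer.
Path from root to A: K -> A
Depth = number of edges = 1

Answer: 1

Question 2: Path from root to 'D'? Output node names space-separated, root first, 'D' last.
Walk down from root: K -> L -> G -> D

Answer: K L G D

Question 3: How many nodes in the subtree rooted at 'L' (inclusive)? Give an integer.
Subtree rooted at L contains: D, F, G, L
Count = 4

Answer: 4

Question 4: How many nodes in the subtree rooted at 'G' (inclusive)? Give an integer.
Subtree rooted at G contains: D, F, G
Count = 3

Answer: 3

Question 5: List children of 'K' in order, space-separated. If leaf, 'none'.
Answer: C A L E B M

Derivation:
Node K's children (from adjacency): C, A, L, E, B, M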